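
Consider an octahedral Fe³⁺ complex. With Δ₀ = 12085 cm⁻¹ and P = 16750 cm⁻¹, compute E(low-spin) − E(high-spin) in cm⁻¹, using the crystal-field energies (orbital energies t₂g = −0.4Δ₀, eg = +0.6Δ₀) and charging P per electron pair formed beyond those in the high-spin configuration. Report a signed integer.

Fe is in group 8, so Fe³⁺ is d⁵ (8 − 3 = 5).
In the high-spin limit (t₂g³ eg²) the orbital term is 0.0Δ₀ = 0 cm⁻¹, with no excess pairing.
For low-spin the configuration is t₂g⁵ eg⁰: orbital energy -2.0 × 12085 = -24170 cm⁻¹, and 2 additional pairs relative to high-spin add 33500 cm⁻¹, giving 9330 cm⁻¹.
E(LS) − E(HS) = 9330 − (0) = 9330 cm⁻¹.

9330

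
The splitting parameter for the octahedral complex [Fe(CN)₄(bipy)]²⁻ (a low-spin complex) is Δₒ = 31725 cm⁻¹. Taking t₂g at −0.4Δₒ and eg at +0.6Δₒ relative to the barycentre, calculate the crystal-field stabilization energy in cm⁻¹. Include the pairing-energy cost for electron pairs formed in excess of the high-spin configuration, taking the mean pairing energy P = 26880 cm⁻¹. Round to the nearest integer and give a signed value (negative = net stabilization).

Ligand charges: 4×(-1) from CN⁻ and 1×(+0) from bipy sum to -4; with overall charge -2, Fe is +2.
Fe²⁺: group 8, so d-count = 8 − 2 = 6.
Configuration: t₂g⁶ eg⁰.
Orbital CFSE = 6(-0.4) + 0(0.6) = -2.4Δₒ = -2.4 × 31725 = -76140 cm⁻¹.
Relative to high-spin t₂g⁴ eg² (1 paired), the low-spin configuration has 2 additional pairs, contributing +2 × 26880 = +53760 cm⁻¹.
Combining: -76140 + 53760 = -22380 cm⁻¹.

-22380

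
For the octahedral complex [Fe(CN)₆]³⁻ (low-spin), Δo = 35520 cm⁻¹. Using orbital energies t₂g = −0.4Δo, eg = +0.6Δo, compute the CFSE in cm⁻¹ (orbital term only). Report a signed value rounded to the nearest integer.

Each CN⁻ contributes -1; 6 × (-1) = -6. With overall charge -3, Fe is in the +3 oxidation state.
Fe³⁺: group 8, so d-count = 8 − 3 = 5.
Electron filling gives t₂g⁵ eg⁰.
CFSE(orbital) = 5×(-0.4Δo) + 0×(0.6Δo) = -2.0Δo; with Δo = 35520 cm⁻¹ that is -71040 cm⁻¹.

-71040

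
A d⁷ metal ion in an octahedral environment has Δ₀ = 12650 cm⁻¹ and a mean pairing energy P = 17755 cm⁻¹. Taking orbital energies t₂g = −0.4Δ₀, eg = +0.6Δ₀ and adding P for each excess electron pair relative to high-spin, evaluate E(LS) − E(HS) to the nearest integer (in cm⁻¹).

5105

In the high-spin limit (t₂g⁵ eg²) the orbital term is -0.8Δ₀ = -10120 cm⁻¹, with no excess pairing.
For low-spin the configuration is t₂g⁶ eg¹: orbital energy -1.8 × 12650 = -22770 cm⁻¹, and 1 additional pair relative to high-spin adds 17755 cm⁻¹, giving -5015 cm⁻¹.
The difference is -5015 − (-10120) = 5105 cm⁻¹, so high-spin lies lower.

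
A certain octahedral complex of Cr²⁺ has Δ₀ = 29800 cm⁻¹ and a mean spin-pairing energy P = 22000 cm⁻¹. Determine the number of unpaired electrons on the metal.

Group 6 minus oxidation state +2 gives a d⁴ configuration for Cr²⁺.
With Δ₀ > P the complex is low-spin.
That gives t2g^4 e_g^0.
Unpaired electrons: 2.

2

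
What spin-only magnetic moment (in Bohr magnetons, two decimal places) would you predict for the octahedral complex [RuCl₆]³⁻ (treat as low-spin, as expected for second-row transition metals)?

1.73 Bohr magnetons

Each Cl⁻ contributes -1; 6 × (-1) = -6. With overall charge -3, Ru is in the +3 oxidation state.
Ru is in group 8, so Ru³⁺ is d⁵ (8 − 3 = 5).
Configuration: t₂g⁵ eg⁰ → 1 unpaired electron.
μ(spin-only) = √[1(1+2)] = √3 ≈ 1.73 Bohr magnetons.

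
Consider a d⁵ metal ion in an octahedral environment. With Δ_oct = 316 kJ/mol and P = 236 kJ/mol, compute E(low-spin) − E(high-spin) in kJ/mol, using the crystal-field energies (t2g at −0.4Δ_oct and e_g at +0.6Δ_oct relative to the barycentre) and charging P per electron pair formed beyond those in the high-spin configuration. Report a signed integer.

High-spin: t2g^3 e_g^2, CFSE = 0.0Δ_oct = 0 kJ/mol.
Low-spin: t2g^5 e_g^0, orbital CFSE = -2.0Δ_oct = -632 kJ/mol; plus 2 excess pairs × P = +472 kJ/mol; total -160 kJ/mol.
Thus E(LS) − E(HS) = -160 kJ/mol.

-160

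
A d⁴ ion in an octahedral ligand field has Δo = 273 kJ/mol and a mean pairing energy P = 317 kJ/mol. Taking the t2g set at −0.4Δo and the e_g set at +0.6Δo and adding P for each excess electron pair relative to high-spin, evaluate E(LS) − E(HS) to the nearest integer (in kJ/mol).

In the high-spin limit (t2g^3 e_g^1) the orbital term is -0.6Δo = -164 kJ/mol, with no excess pairing.
Low-spin: t2g^4 e_g^0, orbital CFSE = -1.6Δo = -437 kJ/mol; plus 1 excess pair × P = +317 kJ/mol; total -120 kJ/mol.
E(LS) − E(HS) = -120 − (-164) = 44 kJ/mol.

44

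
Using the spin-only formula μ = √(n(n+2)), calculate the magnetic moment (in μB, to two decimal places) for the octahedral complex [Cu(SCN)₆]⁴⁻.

Each SCN⁻ contributes -1; 6 × (-1) = -6. With overall charge -4, Cu is in the +2 oxidation state.
Cu is in group 11, so Cu²⁺ is d⁹ (11 − 2 = 9).
Configuration: t2g^6 e_g^3 → 1 unpaired electron.
μ(spin-only) = √[1(1+2)] = √3 ≈ 1.73 μB.

1.73 μB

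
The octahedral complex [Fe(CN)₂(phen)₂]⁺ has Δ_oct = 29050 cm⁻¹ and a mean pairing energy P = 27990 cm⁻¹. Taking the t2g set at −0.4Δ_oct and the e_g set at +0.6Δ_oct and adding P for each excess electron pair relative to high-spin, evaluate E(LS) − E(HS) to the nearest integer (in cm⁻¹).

-2120

Ligand charges: 2×(-1) from CN⁻ and 2×(+0) from phen sum to -2; with overall charge +1, Fe is +3.
Fe sits in group 8; removing 3 electrons leaves Fe³⁺ with 8 − 3 = 5 d electrons.
In the high-spin limit (t2g^3 e_g^2) the orbital term is 0.0Δ_oct = 0 cm⁻¹, with no excess pairing.
Low-spin t2g^5 e_g^0 gives -2.0Δ_oct = -58100 cm⁻¹, but forming 2 extra pairs costs 2P = 55980 cm⁻¹, so E(LS) = -58100 + 55980 = -2120 cm⁻¹.
E(LS) − E(HS) = -2120 − (0) = -2120 cm⁻¹.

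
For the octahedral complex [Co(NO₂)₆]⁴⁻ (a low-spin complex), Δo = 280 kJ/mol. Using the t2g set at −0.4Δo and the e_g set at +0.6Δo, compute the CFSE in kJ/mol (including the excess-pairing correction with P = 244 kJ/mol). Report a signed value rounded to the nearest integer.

-260

Each NO₂⁻ contributes -1; 6 × (-1) = -6. With overall charge -4, Co is in the +2 oxidation state.
Group 9 minus oxidation state +2 gives a d⁷ configuration for Co²⁺.
The d⁷ electrons fill as t2g^6 e_g^1.
The orbital stabilization is -1.8Δo = -1.8 × 280 = -504 kJ/mol.
High-spin d⁷ would be t2g^5 e_g^2 with 2 pairs; low-spin has 3, so 1 excess pair costs +1P = +244 kJ/mol.
Net CFSE = -504 + 244 = -260 kJ/mol.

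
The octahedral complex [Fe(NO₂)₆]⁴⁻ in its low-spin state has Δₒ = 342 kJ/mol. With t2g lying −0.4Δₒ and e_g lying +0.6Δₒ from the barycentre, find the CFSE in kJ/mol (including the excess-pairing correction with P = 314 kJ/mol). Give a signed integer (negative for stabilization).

-193

Each NO₂⁻ contributes -1; 6 × (-1) = -6. With overall charge -4, Fe is in the +2 oxidation state.
Fe is in group 8, so Fe²⁺ is d⁶ (8 − 2 = 6).
The d⁶ electrons fill as t2g^6 e_g^0.
CFSE(orbital) = 6×(-0.4Δₒ) + 0×(0.6Δₒ) = -2.4Δₒ; with Δₒ = 342 kJ/mol that is -821 kJ/mol.
Relative to high-spin t2g^4 e_g^2 (1 paired), the low-spin configuration has 2 additional pairs, contributing +2 × 314 = +628 kJ/mol.
Overall CFSE = -821 + 628 = -193 kJ/mol.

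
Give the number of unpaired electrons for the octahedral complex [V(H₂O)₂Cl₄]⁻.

Ligand charges: 2×(+0) from H₂O and 4×(-1) from Cl⁻ sum to -4; with overall charge -1, V is +3.
Group 5 minus oxidation state +3 gives a d² configuration for V³⁺.
Configuration: t₂g² eg⁰, giving 2 unpaired electrons.

2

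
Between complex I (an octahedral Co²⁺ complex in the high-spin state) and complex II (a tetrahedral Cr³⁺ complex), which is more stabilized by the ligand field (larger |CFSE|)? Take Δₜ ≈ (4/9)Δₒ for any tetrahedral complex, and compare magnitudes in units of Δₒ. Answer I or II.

I: Co is in group 9, so Co²⁺ is d⁷ (9 − 2 = 7); t₂g⁵ eg², CFSE = -0.8Δₒ.
II: Group 6 minus oxidation state +3 gives a d³ configuration for Cr³⁺; Tetrahedral fields are weak (Δₜ ≈ 4/9 Δₒ), so electrons fill high-spin; e^2 t2^1, CFSE = -0.8Δₜ ≈ -0.36Δₒ.
So I has the larger |CFSE|.

I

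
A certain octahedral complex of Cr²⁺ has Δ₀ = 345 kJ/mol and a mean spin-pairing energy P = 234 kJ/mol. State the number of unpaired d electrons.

2

Cr is in group 6, so Cr²⁺ is d⁴ (6 − 2 = 4).
Here Δ₀ > P (345 > 234), so the low-spin state is favoured.
Configuration: t2g^4 e_g^0.
Unpaired electrons: 2.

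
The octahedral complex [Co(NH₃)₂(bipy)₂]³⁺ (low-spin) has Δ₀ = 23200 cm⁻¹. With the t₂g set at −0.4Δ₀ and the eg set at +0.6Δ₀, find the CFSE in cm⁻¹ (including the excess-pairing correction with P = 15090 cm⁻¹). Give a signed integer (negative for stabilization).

Ligand charges: 2×(+0) from NH₃ and 2×(+0) from bipy sum to +0; with overall charge +3, Co is +3.
Co sits in group 9; removing 3 electrons leaves Co³⁺ with 9 − 3 = 6 d electrons.
The d⁶ electrons fill as t₂g⁶ eg⁰.
The orbital stabilization is -2.4Δ₀ = -2.4 × 23200 = -55680 cm⁻¹.
Pairing penalty: 3 pairs vs 1 in the high-spin reference → 2 extra × P = 30180 cm⁻¹.
Overall CFSE = -55680 + 30180 = -25500 cm⁻¹.

-25500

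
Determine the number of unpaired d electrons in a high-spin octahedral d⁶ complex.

Configuration: t₂g⁴ eg², giving 4 unpaired electrons.

4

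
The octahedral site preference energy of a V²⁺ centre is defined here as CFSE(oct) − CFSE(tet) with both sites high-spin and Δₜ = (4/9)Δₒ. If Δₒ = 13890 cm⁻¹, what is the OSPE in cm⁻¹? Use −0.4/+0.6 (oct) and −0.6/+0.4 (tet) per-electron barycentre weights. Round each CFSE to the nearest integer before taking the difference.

-11729

V²⁺: group 5, so d-count = 5 − 2 = 3.
Octahedral high-spin t₂g³ eg⁰: CFSE = -1.2 × 13890 = -16668 cm⁻¹.
In a tetrahedral site the filling is e² t₂¹: CFSE(tet) = -0.8Δₜ = -0.8 × (4/9)(13890) = -4939 cm⁻¹.
OSPE = -16668 − (-4939) = -11729 cm⁻¹.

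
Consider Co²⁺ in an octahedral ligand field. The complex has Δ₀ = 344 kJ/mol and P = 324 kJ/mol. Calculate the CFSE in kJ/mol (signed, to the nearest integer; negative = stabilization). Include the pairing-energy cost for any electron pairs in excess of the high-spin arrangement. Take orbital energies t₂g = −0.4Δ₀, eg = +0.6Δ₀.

Group 9 minus oxidation state +2 gives a d⁷ configuration for Co²⁺.
With Δ₀ > P the complex is low-spin.
Configuration: t₂g⁶ eg¹.
Orbital CFSE = -1.8Δ₀ = -1.8 × 344 = -619 kJ/mol.
Excess pairs vs high-spin: 3 − 2 = 1; pairing cost = +324 kJ/mol.
Net CFSE = -619 + 324 = -295 kJ/mol.

-295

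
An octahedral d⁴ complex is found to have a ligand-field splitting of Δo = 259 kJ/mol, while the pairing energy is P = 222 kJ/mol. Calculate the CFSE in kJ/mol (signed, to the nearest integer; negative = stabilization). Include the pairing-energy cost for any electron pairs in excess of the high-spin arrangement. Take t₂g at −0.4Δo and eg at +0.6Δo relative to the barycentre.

With Δo > P the complex is low-spin.
Filling d⁴ accordingly: t₂g⁴ eg⁰.
Orbital CFSE = -1.6Δo = -1.6 × 259 = -414 kJ/mol.
Excess pairs vs high-spin: 1 − 0 = 1; pairing cost = +222 kJ/mol.
Net CFSE = -414 + 222 = -192 kJ/mol.

-192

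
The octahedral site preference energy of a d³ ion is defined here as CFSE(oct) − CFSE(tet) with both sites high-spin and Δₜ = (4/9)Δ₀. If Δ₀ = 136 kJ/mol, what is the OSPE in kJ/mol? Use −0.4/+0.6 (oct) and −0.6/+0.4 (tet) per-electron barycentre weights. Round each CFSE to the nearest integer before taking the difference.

Octahedral (high-spin): t2g^3 e_g^0, CFSE = 3(−0.4) + 0(+0.6) = -1.2Δ₀ = -1.2 × 136 = -163 kJ/mol.
In a tetrahedral site the filling is e^2 t2^1: CFSE(tet) = -0.8Δₜ = -0.8 × (4/9)(136) = -48 kJ/mol.
OSPE = -163 − (-48) = -115 kJ/mol.

-115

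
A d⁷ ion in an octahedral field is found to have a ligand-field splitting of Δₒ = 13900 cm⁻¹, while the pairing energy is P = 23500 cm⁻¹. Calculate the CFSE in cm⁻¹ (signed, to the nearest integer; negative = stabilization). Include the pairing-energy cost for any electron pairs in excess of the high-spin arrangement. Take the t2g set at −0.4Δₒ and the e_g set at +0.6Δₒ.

-11120

Since Δₒ = 13900 cm⁻¹ < P = 23500 cm⁻¹, the complex adopts the high-spin configuration.
Configuration: t2g^5 e_g^2.
Orbital CFSE = -0.8Δₒ = -0.8 × 13900 = -11120 cm⁻¹.
High-spin has no excess pairs, so no pairing correction applies.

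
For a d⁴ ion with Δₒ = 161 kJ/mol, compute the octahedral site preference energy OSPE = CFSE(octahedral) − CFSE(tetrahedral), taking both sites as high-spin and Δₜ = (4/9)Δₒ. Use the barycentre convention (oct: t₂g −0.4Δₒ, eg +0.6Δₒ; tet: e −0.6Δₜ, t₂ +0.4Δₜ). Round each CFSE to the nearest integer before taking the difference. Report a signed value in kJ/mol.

Octahedral high-spin t2g^3 e_g^1: CFSE = -0.6 × 161 = -97 kJ/mol.
Tetrahedral e^2 t2^2 gives -0.4Δₜ = -0.4 × (4/9) × 161 = -29 kJ/mol.
Subtracting, OSPE = -97 − (-29) = -68 kJ/mol.

-68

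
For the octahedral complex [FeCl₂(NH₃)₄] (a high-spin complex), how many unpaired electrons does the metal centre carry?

Ligand charges: 2×(-1) from Cl⁻ and 4×(+0) from NH₃ sum to -2; with overall charge +0, Fe is +2.
Fe is in group 8, so Fe²⁺ is d⁶ (8 − 2 = 6).
Configuration: t₂g⁴ eg², giving 4 unpaired electrons.

4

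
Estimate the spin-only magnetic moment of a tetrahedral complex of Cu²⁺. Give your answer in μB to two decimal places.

1.73 μB

Cu²⁺: group 11, so d-count = 11 − 2 = 9.
Tetrahedral fields are weak (Δₜ ≈ 4/9 Δₒ), so electrons fill high-spin.
Configuration: e^4 t2^5 → 1 unpaired electron.
μ(spin-only) = √[1(1+2)] = √3 ≈ 1.73 μB.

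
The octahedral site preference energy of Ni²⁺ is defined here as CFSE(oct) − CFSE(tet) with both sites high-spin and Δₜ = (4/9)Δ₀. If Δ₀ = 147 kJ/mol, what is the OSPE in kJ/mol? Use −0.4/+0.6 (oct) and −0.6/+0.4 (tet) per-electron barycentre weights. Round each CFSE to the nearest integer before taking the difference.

Ni²⁺: group 10, so d-count = 10 − 2 = 8.
Octahedral (high-spin): t2g^6 e_g^2, CFSE = 6(−0.4) + 2(+0.6) = -1.2Δ₀ = -1.2 × 147 = -176 kJ/mol.
In a tetrahedral site the filling is e^4 t2^4: CFSE(tet) = -0.8Δₜ = -0.8 × (4/9)(147) = -52 kJ/mol.
OSPE = CFSE(oct) − CFSE(tet) = -176 − (-52) = -124 kJ/mol.

-124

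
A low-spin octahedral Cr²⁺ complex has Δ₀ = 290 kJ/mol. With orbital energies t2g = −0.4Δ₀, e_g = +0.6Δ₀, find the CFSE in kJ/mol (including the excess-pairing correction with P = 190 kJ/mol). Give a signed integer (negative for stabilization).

-274

Cr²⁺: group 6, so d-count = 6 − 2 = 4.
Configuration: t2g^4 e_g^0.
The orbital stabilization is -1.6Δ₀ = -1.6 × 290 = -464 kJ/mol.
High-spin d⁴ would be t2g^3 e_g^1 with 0 pairs; low-spin has 1, so 1 excess pair costs +1P = +190 kJ/mol.
Net CFSE = -464 + 190 = -274 kJ/mol.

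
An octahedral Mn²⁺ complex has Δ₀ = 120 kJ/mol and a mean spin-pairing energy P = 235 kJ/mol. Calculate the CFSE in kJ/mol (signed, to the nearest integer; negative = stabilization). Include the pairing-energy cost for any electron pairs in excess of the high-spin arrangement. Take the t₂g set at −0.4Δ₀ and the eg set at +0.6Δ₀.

0

Mn is in group 7, so Mn²⁺ is d⁵ (7 − 2 = 5).
Here Δ₀ < P (120 < 235), so the high-spin state is favoured.
Configuration: t₂g³ eg².
Orbital CFSE = 0.0Δ₀ = 0.0 × 120 = 0 kJ/mol.
High-spin has no excess pairs, so no pairing correction applies.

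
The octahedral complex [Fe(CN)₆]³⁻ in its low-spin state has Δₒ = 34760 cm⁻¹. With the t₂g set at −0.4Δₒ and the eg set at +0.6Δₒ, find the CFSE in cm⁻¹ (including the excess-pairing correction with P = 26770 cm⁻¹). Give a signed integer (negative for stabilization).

-15980

Each CN⁻ contributes -1; 6 × (-1) = -6. With overall charge -3, Fe is in the +3 oxidation state.
Fe³⁺: group 8, so d-count = 8 − 3 = 5.
Configuration: t₂g⁵ eg⁰.
Orbital CFSE = 5(-0.4) + 0(0.6) = -2.0Δₒ = -2.0 × 34760 = -69520 cm⁻¹.
Pairing penalty: 2 pairs vs 0 in the high-spin reference → 2 extra × P = 53540 cm⁻¹.
Overall CFSE = -69520 + 53540 = -15980 cm⁻¹.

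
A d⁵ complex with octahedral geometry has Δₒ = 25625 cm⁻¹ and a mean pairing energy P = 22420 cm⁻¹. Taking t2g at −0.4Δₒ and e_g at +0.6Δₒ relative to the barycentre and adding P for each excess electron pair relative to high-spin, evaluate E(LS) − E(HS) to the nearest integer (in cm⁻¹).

High-spin d⁵ fills as t2g^3 e_g^2 with CFSE 3(−0.4) + 2(+0.6) = 0.0Δₒ = 0 cm⁻¹.
Low-spin: t2g^5 e_g^0, orbital CFSE = -2.0Δₒ = -51250 cm⁻¹; plus 2 excess pairs × P = +44840 cm⁻¹; total -6410 cm⁻¹.
E(LS) − E(HS) = -6410 − (0) = -6410 cm⁻¹.

-6410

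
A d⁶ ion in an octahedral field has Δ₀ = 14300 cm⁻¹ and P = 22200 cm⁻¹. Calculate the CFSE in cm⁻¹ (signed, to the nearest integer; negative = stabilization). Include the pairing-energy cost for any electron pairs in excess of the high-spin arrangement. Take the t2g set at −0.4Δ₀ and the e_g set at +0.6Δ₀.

Δ₀ < P, so pairing is avoided: the ground state is high-spin.
That gives t2g^4 e_g^2.
Orbital CFSE = -0.4Δ₀ = -0.4 × 14300 = -5720 cm⁻¹.
High-spin has no excess pairs, so no pairing correction applies.

-5720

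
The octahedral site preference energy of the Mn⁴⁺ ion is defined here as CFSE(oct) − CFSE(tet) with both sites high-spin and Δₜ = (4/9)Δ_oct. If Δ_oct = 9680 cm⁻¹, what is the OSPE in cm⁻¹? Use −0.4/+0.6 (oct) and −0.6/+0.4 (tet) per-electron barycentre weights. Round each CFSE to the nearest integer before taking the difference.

-8174

Mn⁴⁺: group 7, so d-count = 7 − 4 = 3.
Octahedral (high-spin): t₂g³ eg⁰, CFSE = 3(−0.4) + 0(+0.6) = -1.2Δ_oct = -1.2 × 9680 = -11616 cm⁻¹.
Tetrahedral e² t₂¹ gives -0.8Δₜ = -0.8 × (4/9) × 9680 = -3442 cm⁻¹.
OSPE = CFSE(oct) − CFSE(tet) = -11616 − (-3442) = -8174 cm⁻¹.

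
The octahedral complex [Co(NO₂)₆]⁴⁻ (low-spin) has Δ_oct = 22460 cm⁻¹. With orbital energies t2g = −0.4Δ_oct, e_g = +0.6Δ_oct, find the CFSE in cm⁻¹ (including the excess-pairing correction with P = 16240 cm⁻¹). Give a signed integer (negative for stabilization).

Each NO₂⁻ contributes -1; 6 × (-1) = -6. With overall charge -4, Co is in the +2 oxidation state.
Co²⁺: group 9, so d-count = 9 − 2 = 7.
Configuration: t2g^6 e_g^1.
The orbital stabilization is -1.8Δ_oct = -1.8 × 22460 = -40428 cm⁻¹.
Relative to high-spin t2g^5 e_g^2 (2 paired), the low-spin configuration has 1 additional pair, contributing +1 × 16240 = +16240 cm⁻¹.
Overall CFSE = -40428 + 16240 = -24188 cm⁻¹.

-24188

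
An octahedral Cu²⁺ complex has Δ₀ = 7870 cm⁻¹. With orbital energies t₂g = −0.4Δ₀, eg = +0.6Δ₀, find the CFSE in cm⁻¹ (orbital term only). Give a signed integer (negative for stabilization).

Group 11 minus oxidation state +2 gives a d⁹ configuration for Cu²⁺.
Electron filling gives t₂g⁶ eg³.
Orbital CFSE = 6(-0.4) + 3(0.6) = -0.6Δ₀ = -0.6 × 7870 = -4722 cm⁻¹.

-4722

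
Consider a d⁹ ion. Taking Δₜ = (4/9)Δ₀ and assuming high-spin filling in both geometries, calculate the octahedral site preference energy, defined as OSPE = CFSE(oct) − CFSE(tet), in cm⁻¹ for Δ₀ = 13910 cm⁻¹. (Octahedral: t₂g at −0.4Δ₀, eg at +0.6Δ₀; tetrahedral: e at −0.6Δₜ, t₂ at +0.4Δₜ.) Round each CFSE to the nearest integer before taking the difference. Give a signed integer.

-5873

Octahedral (high-spin): t₂g⁶ eg³, CFSE = 6(−0.4) + 3(+0.6) = -0.6Δ₀ = -0.6 × 13910 = -8346 cm⁻¹.
Tetrahedral: e⁴ t₂⁵, CFSE = 4(−0.6) + 5(+0.4) = -0.4Δₜ = -0.4 × (4/9) × 13910 = -2473 cm⁻¹.
Subtracting, OSPE = -8346 − (-2473) = -5873 cm⁻¹.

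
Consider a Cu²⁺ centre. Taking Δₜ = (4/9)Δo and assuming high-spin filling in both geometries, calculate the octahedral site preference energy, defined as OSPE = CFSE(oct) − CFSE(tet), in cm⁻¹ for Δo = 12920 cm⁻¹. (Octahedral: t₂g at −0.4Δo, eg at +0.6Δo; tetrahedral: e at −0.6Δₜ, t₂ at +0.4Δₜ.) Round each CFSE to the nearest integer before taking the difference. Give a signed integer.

-5455

Group 11 minus oxidation state +2 gives a d⁹ configuration for Cu²⁺.
Octahedral high-spin t2g^6 e_g^3: CFSE = -0.6 × 12920 = -7752 cm⁻¹.
In a tetrahedral site the filling is e^4 t2^5: CFSE(tet) = -0.4Δₜ = -0.4 × (4/9)(12920) = -2297 cm⁻¹.
OSPE = -7752 − (-2297) = -5455 cm⁻¹.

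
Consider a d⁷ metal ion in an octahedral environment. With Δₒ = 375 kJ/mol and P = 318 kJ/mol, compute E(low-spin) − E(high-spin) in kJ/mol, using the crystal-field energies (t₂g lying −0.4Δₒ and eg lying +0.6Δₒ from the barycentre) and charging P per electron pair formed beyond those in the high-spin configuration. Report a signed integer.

High-spin: t₂g⁵ eg², CFSE = -0.8Δₒ = -300 kJ/mol.
For low-spin the configuration is t₂g⁶ eg¹: orbital energy -1.8 × 375 = -675 kJ/mol, and 1 additional pair relative to high-spin adds 318 kJ/mol, giving -357 kJ/mol.
Thus E(LS) − E(HS) = -57 kJ/mol.

-57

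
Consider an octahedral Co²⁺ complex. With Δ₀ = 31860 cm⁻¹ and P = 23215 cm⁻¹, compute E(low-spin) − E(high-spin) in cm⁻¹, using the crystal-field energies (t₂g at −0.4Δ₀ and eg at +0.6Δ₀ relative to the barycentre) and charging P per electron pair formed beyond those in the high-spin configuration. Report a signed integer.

Group 9 minus oxidation state +2 gives a d⁷ configuration for Co²⁺.
High-spin: t₂g⁵ eg², CFSE = -0.8Δ₀ = -25488 cm⁻¹.
Low-spin t₂g⁶ eg¹ gives -1.8Δ₀ = -57348 cm⁻¹, but forming 1 extra pair costs 1P = 23215 cm⁻¹, so E(LS) = -57348 + 23215 = -34133 cm⁻¹.
Thus E(LS) − E(HS) = -8645 cm⁻¹.

-8645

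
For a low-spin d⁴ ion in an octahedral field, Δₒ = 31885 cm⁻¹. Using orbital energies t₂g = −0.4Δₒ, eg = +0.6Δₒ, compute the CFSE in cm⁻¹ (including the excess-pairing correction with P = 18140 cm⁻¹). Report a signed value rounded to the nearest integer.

-32876

Electron filling gives t₂g⁴ eg⁰.
The orbital stabilization is -1.6Δₒ = -1.6 × 31885 = -51016 cm⁻¹.
Relative to high-spin t₂g³ eg¹ (0 paired), the low-spin configuration has 1 additional pair, contributing +1 × 18140 = +18140 cm⁻¹.
Overall CFSE = -51016 + 18140 = -32876 cm⁻¹.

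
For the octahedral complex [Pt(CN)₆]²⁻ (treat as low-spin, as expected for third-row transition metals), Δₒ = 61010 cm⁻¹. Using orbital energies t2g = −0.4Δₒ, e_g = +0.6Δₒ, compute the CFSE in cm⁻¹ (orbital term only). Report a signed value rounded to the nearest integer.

Each CN⁻ contributes -1; 6 × (-1) = -6. With overall charge -2, Pt is in the +4 oxidation state.
Pt sits in group 10; removing 4 electrons leaves Pt⁴⁺ with 10 − 4 = 6 d electrons.
Electron filling gives t2g^6 e_g^0.
The orbital stabilization is -2.4Δₒ = -2.4 × 61010 = -146424 cm⁻¹.

-146424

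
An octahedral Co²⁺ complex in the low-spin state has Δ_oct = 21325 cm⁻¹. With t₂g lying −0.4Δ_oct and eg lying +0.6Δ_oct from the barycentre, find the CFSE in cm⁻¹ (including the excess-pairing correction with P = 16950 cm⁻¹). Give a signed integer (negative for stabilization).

Group 9 minus oxidation state +2 gives a d⁷ configuration for Co²⁺.
The d⁷ electrons fill as t₂g⁶ eg¹.
The orbital stabilization is -1.8Δ_oct = -1.8 × 21325 = -38385 cm⁻¹.
Relative to high-spin t₂g⁵ eg² (2 paired), the low-spin configuration has 1 additional pair, contributing +1 × 16950 = +16950 cm⁻¹.
Overall CFSE = -38385 + 16950 = -21435 cm⁻¹.

-21435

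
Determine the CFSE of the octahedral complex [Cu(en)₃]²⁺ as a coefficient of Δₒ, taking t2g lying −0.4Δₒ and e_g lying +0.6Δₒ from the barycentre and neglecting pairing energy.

-0.6 Δₒ

en is neutral, so the +2 overall charge sits on Cu: oxidation state +2.
Cu²⁺: group 11, so d-count = 11 − 2 = 9.
Configuration: t2g^6 e_g^3.
CFSE = 6(-0.4Δₒ) + 3(0.6Δₒ) = -2.4Δₒ + 1.8Δₒ = -0.6Δₒ.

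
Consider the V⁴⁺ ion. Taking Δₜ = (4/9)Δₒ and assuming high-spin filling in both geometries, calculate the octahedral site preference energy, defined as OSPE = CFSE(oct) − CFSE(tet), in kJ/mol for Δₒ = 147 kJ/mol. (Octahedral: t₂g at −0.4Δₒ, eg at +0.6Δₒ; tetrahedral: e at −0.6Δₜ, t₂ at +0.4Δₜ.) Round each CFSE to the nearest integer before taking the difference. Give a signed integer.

-20

V sits in group 5; removing 4 electrons leaves V⁴⁺ with 5 − 4 = 1 d electrons.
Octahedral (high-spin): t₂g¹ eg⁰, CFSE = 1(−0.4) + 0(+0.6) = -0.4Δₒ = -0.4 × 147 = -59 kJ/mol.
Tetrahedral e¹ t₂⁰ gives -0.6Δₜ = -0.6 × (4/9) × 147 = -39 kJ/mol.
OSPE = CFSE(oct) − CFSE(tet) = -59 − (-39) = -20 kJ/mol.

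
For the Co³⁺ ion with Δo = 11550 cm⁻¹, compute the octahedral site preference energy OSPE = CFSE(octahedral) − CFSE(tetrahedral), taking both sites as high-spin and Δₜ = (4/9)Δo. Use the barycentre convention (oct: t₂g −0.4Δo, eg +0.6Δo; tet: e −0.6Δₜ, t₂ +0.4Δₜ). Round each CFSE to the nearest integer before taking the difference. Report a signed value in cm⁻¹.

Group 9 minus oxidation state +3 gives a d⁶ configuration for Co³⁺.
In an octahedral site d⁶ (HS) is t2g^4 e_g^2, giving CFSE(oct) = -0.4Δo = -4620 cm⁻¹.
In a tetrahedral site the filling is e^3 t2^3: CFSE(tet) = -0.6Δₜ = -0.6 × (4/9)(11550) = -3080 cm⁻¹.
Subtracting, OSPE = -4620 − (-3080) = -1540 cm⁻¹.

-1540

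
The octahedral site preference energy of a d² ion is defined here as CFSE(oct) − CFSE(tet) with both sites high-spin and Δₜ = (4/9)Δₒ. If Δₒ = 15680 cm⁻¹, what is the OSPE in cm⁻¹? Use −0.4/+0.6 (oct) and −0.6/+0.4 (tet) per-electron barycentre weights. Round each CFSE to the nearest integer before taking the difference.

-4181

In an octahedral site d² (HS) is t₂g² eg⁰, giving CFSE(oct) = -0.8Δₒ = -12544 cm⁻¹.
Tetrahedral e² t₂⁰ gives -1.2Δₜ = -1.2 × (4/9) × 15680 = -8363 cm⁻¹.
Subtracting, OSPE = -12544 − (-8363) = -4181 cm⁻¹.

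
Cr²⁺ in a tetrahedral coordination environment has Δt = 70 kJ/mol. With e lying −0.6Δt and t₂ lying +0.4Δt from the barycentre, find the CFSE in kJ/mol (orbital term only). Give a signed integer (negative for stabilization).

-28

Cr is in group 6, so Cr²⁺ is d⁴ (6 − 2 = 4).
With tetrahedral geometry the complex is necessarily high-spin.
Configuration: e² t₂².
Orbital CFSE = 2(-0.6) + 2(0.4) = -0.4Δt = -0.4 × 70 = -28 kJ/mol.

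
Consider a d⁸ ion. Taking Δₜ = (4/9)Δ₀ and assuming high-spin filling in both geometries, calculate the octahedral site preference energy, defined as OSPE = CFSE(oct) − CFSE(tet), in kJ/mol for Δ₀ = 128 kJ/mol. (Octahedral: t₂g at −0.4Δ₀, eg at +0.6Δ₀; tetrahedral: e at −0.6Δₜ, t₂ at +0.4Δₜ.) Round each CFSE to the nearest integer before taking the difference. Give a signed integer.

-108

Octahedral (high-spin): t₂g⁶ eg², CFSE = 6(−0.4) + 2(+0.6) = -1.2Δ₀ = -1.2 × 128 = -154 kJ/mol.
Tetrahedral e⁴ t₂⁴ gives -0.8Δₜ = -0.8 × (4/9) × 128 = -46 kJ/mol.
OSPE = CFSE(oct) − CFSE(tet) = -154 − (-46) = -108 kJ/mol.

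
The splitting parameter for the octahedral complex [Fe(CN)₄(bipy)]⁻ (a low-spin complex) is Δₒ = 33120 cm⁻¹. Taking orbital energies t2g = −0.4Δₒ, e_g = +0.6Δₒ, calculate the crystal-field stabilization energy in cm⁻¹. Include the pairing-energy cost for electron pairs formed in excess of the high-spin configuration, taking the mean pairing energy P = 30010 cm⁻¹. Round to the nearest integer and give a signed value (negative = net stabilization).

Ligand charges: 4×(-1) from CN⁻ and 1×(+0) from bipy sum to -4; with overall charge -1, Fe is +3.
Group 8 minus oxidation state +3 gives a d⁵ configuration for Fe³⁺.
The d⁵ electrons fill as t2g^5 e_g^0.
The orbital stabilization is -2.0Δₒ = -2.0 × 33120 = -66240 cm⁻¹.
High-spin d⁵ would be t2g^3 e_g^2 with 0 pairs; low-spin has 2, so 2 excess pairs cost +2P = +60020 cm⁻¹.
Net CFSE = -66240 + 60020 = -6220 cm⁻¹.

-6220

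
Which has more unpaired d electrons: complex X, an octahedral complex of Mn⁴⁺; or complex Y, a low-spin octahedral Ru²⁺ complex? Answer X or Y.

X

X: Mn is in group 7, so Mn⁴⁺ is d³ (7 − 4 = 3); t₂g³ eg⁰ → 3 unpaired.
Y: Ru²⁺: group 8, so d-count = 8 − 2 = 6; t₂g⁶ eg⁰ → 0 unpaired.
So X has more unpaired electrons.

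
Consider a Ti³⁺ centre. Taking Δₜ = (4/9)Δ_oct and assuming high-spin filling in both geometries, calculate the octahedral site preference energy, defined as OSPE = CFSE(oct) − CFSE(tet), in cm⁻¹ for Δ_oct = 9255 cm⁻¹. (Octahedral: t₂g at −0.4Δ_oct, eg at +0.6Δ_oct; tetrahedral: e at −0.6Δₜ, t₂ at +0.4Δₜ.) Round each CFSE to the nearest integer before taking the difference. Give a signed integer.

-1234

Ti³⁺: group 4, so d-count = 4 − 3 = 1.
Octahedral high-spin t2g^1 e_g^0: CFSE = -0.4 × 9255 = -3702 cm⁻¹.
In a tetrahedral site the filling is e^1 t2^0: CFSE(tet) = -0.6Δₜ = -0.6 × (4/9)(9255) = -2468 cm⁻¹.
OSPE = CFSE(oct) − CFSE(tet) = -3702 − (-2468) = -1234 cm⁻¹.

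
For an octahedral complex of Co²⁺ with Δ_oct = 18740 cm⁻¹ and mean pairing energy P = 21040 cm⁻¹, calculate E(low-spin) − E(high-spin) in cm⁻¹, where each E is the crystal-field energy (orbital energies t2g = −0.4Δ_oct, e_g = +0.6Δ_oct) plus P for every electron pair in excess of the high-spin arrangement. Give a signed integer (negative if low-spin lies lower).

Co²⁺: group 9, so d-count = 9 − 2 = 7.
High-spin d⁷ fills as t2g^5 e_g^2 with CFSE 5(−0.4) + 2(+0.6) = -0.8Δ_oct = -14992 cm⁻¹.
For low-spin the configuration is t2g^6 e_g^1: orbital energy -1.8 × 18740 = -33732 cm⁻¹, and 1 additional pair relative to high-spin adds 21040 cm⁻¹, giving -12692 cm⁻¹.
The difference is -12692 − (-14992) = 2300 cm⁻¹, so high-spin lies lower.

2300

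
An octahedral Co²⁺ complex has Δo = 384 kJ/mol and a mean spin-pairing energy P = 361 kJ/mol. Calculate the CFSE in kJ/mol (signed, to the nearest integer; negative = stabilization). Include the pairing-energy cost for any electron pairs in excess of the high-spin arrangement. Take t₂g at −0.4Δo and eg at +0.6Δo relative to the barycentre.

-330

Group 9 minus oxidation state +2 gives a d⁷ configuration for Co²⁺.
Δo > P, so pairing is preferred: the ground state is low-spin.
Configuration: t₂g⁶ eg¹.
Orbital CFSE = -1.8Δo = -1.8 × 384 = -691 kJ/mol.
Excess pairs vs high-spin: 3 − 2 = 1; pairing cost = +361 kJ/mol.
Net CFSE = -691 + 361 = -330 kJ/mol.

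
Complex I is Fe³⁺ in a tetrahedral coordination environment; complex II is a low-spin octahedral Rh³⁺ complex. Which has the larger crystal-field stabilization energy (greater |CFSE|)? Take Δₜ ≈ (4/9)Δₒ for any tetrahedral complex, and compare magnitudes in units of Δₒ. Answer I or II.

II

I: Fe is in group 8, so Fe³⁺ is d⁵ (8 − 3 = 5); Tetrahedral splitting is small, so the complex is high-spin; e² t₂³, CFSE = 0.0Δₜ ≈ 0.00Δₒ.
II: Rh³⁺: group 9, so d-count = 9 − 3 = 6; t2g^6 e_g^0, CFSE = -2.4Δₒ.
So II has the larger |CFSE|.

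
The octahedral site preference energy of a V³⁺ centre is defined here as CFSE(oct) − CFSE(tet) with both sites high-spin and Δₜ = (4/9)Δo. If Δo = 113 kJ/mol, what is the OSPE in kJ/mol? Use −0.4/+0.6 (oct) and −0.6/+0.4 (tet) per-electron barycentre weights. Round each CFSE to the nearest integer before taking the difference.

V³⁺: group 5, so d-count = 5 − 3 = 2.
In an octahedral site d² (HS) is t2g^2 e_g^0, giving CFSE(oct) = -0.8Δo = -90 kJ/mol.
In a tetrahedral site the filling is e^2 t2^0: CFSE(tet) = -1.2Δₜ = -1.2 × (4/9)(113) = -60 kJ/mol.
OSPE = CFSE(oct) − CFSE(tet) = -90 − (-60) = -30 kJ/mol.

-30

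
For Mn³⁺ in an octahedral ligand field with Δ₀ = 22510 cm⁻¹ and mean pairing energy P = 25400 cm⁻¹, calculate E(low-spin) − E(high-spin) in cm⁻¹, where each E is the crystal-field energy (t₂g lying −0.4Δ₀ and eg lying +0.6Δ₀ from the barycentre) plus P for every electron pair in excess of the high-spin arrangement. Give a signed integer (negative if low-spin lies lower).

Mn is in group 7, so Mn³⁺ is d⁴ (7 − 3 = 4).
In the high-spin limit (t₂g³ eg¹) the orbital term is -0.6Δ₀ = -13506 cm⁻¹, with no excess pairing.
For low-spin the configuration is t₂g⁴ eg⁰: orbital energy -1.6 × 22510 = -36016 cm⁻¹, and 1 additional pair relative to high-spin adds 25400 cm⁻¹, giving -10616 cm⁻¹.
Thus E(LS) − E(HS) = 2890 cm⁻¹.

2890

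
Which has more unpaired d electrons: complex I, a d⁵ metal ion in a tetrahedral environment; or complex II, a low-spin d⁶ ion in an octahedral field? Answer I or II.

I

I: Tetrahedral splitting is small, so the complex is high-spin; e² t₂³ → 5 unpaired.
II: t₂g⁶ eg⁰ → 0 unpaired.
So I has more unpaired electrons.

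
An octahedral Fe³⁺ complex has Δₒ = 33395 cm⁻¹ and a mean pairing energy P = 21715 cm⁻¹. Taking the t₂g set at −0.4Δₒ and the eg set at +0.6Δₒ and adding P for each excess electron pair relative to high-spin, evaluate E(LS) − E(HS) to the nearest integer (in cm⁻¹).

Fe is in group 8, so Fe³⁺ is d⁵ (8 − 3 = 5).
High-spin: t₂g³ eg², CFSE = 0.0Δₒ = 0 cm⁻¹.
Low-spin: t₂g⁵ eg⁰, orbital CFSE = -2.0Δₒ = -66790 cm⁻¹; plus 2 excess pairs × P = +43430 cm⁻¹; total -23360 cm⁻¹.
Thus E(LS) − E(HS) = -23360 cm⁻¹.

-23360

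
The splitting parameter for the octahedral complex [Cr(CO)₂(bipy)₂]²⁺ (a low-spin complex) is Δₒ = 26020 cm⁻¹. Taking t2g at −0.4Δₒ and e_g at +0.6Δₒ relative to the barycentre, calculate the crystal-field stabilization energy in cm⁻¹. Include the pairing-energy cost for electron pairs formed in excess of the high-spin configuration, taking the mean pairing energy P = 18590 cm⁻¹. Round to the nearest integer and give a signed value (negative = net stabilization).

-23042

Ligand charges: 2×(+0) from CO and 2×(+0) from bipy sum to +0; with overall charge +2, Cr is +2.
Group 6 minus oxidation state +2 gives a d⁴ configuration for Cr²⁺.
Electron filling gives t2g^4 e_g^0.
Orbital CFSE = 4(-0.4) + 0(0.6) = -1.6Δₒ = -1.6 × 26020 = -41632 cm⁻¹.
Relative to high-spin t2g^3 e_g^1 (0 paired), the low-spin configuration has 1 additional pair, contributing +1 × 18590 = +18590 cm⁻¹.
Net CFSE = -41632 + 18590 = -23042 cm⁻¹.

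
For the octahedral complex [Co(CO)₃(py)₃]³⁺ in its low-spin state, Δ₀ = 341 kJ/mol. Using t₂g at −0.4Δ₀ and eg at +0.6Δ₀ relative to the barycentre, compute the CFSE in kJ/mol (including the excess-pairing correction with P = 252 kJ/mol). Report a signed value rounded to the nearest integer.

Ligand charges: 3×(+0) from CO and 3×(+0) from py sum to +0; with overall charge +3, Co is +3.
Co³⁺: group 9, so d-count = 9 − 3 = 6.
Electron filling gives t₂g⁶ eg⁰.
The orbital stabilization is -2.4Δ₀ = -2.4 × 341 = -818 kJ/mol.
Relative to high-spin t₂g⁴ eg² (1 paired), the low-spin configuration has 2 additional pairs, contributing +2 × 252 = +504 kJ/mol.
Combining: -818 + 504 = -314 kJ/mol.

-314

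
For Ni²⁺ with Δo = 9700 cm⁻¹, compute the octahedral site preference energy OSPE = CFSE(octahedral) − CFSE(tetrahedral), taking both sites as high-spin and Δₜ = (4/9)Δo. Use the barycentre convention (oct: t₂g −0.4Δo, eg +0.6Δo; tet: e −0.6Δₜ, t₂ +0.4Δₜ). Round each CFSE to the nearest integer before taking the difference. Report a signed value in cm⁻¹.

-8191

Ni²⁺: group 10, so d-count = 10 − 2 = 8.
Octahedral high-spin t₂g⁶ eg²: CFSE = -1.2 × 9700 = -11640 cm⁻¹.
Tetrahedral: e⁴ t₂⁴, CFSE = 4(−0.6) + 4(+0.4) = -0.8Δₜ = -0.8 × (4/9) × 9700 = -3449 cm⁻¹.
OSPE = -11640 − (-3449) = -8191 cm⁻¹.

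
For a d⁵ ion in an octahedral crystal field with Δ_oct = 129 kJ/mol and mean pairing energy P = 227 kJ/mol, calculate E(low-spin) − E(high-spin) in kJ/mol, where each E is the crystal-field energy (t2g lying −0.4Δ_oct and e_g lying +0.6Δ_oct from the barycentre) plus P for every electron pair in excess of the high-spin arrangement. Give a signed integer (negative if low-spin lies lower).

In the high-spin limit (t2g^3 e_g^2) the orbital term is 0.0Δ_oct = 0 kJ/mol, with no excess pairing.
Low-spin: t2g^5 e_g^0, orbital CFSE = -2.0Δ_oct = -258 kJ/mol; plus 2 excess pairs × P = +454 kJ/mol; total 196 kJ/mol.
E(LS) − E(HS) = 196 − (0) = 196 kJ/mol.

196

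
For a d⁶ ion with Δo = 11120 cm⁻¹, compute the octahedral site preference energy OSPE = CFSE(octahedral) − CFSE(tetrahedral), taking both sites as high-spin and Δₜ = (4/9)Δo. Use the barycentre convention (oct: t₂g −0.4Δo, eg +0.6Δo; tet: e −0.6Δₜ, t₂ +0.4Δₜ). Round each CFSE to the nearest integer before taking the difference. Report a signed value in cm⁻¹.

Octahedral high-spin t₂g⁴ eg²: CFSE = -0.4 × 11120 = -4448 cm⁻¹.
Tetrahedral: e³ t₂³, CFSE = 3(−0.6) + 3(+0.4) = -0.6Δₜ = -0.6 × (4/9) × 11120 = -2965 cm⁻¹.
OSPE = CFSE(oct) − CFSE(tet) = -4448 − (-2965) = -1483 cm⁻¹.

-1483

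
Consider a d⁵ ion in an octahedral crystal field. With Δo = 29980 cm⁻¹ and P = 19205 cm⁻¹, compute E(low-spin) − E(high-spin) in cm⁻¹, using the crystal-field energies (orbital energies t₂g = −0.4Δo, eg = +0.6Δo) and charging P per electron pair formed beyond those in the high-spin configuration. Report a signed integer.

-21550

High-spin d⁵ fills as t₂g³ eg² with CFSE 3(−0.4) + 2(+0.6) = 0.0Δo = 0 cm⁻¹.
Low-spin: t₂g⁵ eg⁰, orbital CFSE = -2.0Δo = -59960 cm⁻¹; plus 2 excess pairs × P = +38410 cm⁻¹; total -21550 cm⁻¹.
Thus E(LS) − E(HS) = -21550 cm⁻¹.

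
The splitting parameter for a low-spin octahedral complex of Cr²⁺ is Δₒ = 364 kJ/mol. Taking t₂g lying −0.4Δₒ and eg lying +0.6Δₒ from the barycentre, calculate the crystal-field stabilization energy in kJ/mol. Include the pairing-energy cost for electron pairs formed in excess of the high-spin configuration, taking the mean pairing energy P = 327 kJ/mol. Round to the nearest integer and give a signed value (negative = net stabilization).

Cr²⁺: group 6, so d-count = 6 − 2 = 4.
Electron filling gives t₂g⁴ eg⁰.
The orbital stabilization is -1.6Δₒ = -1.6 × 364 = -582 kJ/mol.
Relative to high-spin t₂g³ eg¹ (0 paired), the low-spin configuration has 1 additional pair, contributing +1 × 327 = +327 kJ/mol.
Net CFSE = -582 + 327 = -255 kJ/mol.

-255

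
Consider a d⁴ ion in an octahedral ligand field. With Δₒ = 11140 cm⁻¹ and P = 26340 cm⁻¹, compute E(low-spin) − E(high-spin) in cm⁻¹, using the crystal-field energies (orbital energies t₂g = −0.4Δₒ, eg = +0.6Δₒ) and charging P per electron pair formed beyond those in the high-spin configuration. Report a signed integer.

15200

In the high-spin limit (t₂g³ eg¹) the orbital term is -0.6Δₒ = -6684 cm⁻¹, with no excess pairing.
For low-spin the configuration is t₂g⁴ eg⁰: orbital energy -1.6 × 11140 = -17824 cm⁻¹, and 1 additional pair relative to high-spin adds 26340 cm⁻¹, giving 8516 cm⁻¹.
Thus E(LS) − E(HS) = 15200 cm⁻¹.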